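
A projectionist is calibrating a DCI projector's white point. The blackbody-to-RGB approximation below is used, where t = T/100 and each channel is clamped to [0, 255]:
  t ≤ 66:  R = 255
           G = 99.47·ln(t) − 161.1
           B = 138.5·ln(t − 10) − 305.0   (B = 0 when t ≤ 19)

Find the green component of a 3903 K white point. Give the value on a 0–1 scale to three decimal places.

t = 3903/100 = 39.03; the t ≤ 66 branch applies.
G = 99.47·ln 39.03 − 161.1 = 99.47·3.6643 − 161.1 = 203.391.
On a 0–1 scale: 203.391/255 = 0.7976 → 0.798.

0.798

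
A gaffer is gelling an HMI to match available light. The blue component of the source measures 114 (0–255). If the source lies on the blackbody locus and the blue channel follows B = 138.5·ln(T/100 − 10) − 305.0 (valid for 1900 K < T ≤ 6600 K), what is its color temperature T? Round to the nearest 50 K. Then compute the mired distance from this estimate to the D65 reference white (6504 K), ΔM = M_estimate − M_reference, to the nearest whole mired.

ln(t − 10) = (114 + 305.0) / 138.5 = 3.0253.
t − 10 = e^3.0253 = 20.600, so t = 30.600.
T = 100·t = 3060 K → 3050 K to the nearest 50 K.
M_estimate = 10⁶/3050 = 327.87; M_reference = 10⁶/6504 = 153.75.
ΔM = 327.87 − 153.75 = 174.12 → +174 mireds.

+174 mireds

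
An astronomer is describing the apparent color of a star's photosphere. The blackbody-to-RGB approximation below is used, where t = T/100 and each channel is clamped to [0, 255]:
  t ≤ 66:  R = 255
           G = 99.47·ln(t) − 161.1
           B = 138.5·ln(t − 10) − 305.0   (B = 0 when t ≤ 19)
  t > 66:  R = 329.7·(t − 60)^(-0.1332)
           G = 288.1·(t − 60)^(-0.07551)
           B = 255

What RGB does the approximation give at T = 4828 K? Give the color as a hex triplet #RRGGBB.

t = 4828/100 = 48.28; the t ≤ 66 branch applies.
R = 255 by definition for t ≤ 66.
G = 99.47·ln 48.28 − 161.1 = 99.47·3.8770 − 161.1 = 224.547.
B = 138.5·ln(48.28 − 10) − 305.0 = 138.5·ln 38.28 − 305.0 = 138.5·3.6449 − 305.0 = 199.822.
Rounded: (255, 225, 200).
In hex: #FFE1C8.

#FFE1C8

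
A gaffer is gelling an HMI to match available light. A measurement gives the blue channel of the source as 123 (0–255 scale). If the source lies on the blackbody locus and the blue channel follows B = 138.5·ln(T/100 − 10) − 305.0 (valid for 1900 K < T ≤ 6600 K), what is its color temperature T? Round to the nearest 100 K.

3200 K

ln(t − 10) = (123 + 305.0) / 138.5 = 3.0903.
t − 10 = e^3.0903 = 21.983, so t = 31.983.
T = 100·t = 3198 K → 3200 K to the nearest 100 K.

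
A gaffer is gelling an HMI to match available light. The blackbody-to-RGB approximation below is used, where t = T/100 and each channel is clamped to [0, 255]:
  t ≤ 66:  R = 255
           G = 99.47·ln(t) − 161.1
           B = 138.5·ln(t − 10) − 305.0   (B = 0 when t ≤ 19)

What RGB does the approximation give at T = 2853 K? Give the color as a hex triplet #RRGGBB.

t = 2853/100 = 28.53; the t ≤ 66 branch applies.
R = 255 by definition for t ≤ 66.
G = 99.47·ln 28.53 − 161.1 = 99.47·3.3510 − 161.1 = 172.220.
B = 138.5·ln(28.53 − 10) − 305.0 = 138.5·ln 18.53 − 305.0 = 138.5·2.9194 − 305.0 = 99.336.
Rounded: (255, 172, 99).
In hex: #FFAC63.

#FFAC63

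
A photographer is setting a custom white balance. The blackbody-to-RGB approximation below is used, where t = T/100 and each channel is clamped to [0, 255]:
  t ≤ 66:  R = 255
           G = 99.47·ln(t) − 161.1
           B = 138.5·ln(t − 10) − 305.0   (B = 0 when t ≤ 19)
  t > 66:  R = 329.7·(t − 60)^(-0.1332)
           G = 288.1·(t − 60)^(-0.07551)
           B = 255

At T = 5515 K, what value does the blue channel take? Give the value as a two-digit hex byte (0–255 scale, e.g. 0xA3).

0xDF

t = 5515/100 = 55.15; the t ≤ 66 branch applies.
B = 138.5·ln(55.15 − 10) − 305.0 = 138.5·ln 45.15 − 305.0 = 138.5·3.8100 − 305.0 = 222.684.
Rounded: 223; in hex, 0xDF.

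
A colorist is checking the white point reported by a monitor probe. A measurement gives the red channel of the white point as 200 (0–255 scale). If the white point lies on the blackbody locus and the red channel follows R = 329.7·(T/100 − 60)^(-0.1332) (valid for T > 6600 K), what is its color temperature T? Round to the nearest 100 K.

10300 K

(t − 60)^(-0.1332) = 200/329.7 = 0.60661.
t − 60 = 0.60661^(1/-0.1332) = 0.60661^(-7.508) = 42.638, so t = 102.638.
T = 100·t = 10264 K → 10300 K to the nearest 100 K.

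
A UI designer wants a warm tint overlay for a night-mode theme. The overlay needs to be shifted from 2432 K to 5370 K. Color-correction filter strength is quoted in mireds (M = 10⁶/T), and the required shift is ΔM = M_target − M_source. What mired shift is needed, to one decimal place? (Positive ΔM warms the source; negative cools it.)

M_source = 10⁶/2432 = 411.184; M_target = 10⁶/5370 = 186.220.
ΔM = 186.220 − 411.184 = -224.964 → -225.0 mireds, a cooling shift.

-225.0 mireds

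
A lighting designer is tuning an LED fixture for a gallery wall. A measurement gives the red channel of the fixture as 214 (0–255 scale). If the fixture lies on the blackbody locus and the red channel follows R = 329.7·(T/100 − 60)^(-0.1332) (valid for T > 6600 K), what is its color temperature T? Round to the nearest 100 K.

(t − 60)^(-0.1332) = 214/329.7 = 0.64907.
t − 60 = 0.64907^(1/-0.1332) = 0.64907^(-7.508) = 25.657, so t = 85.657.
T = 100·t = 8566 K → 8600 K to the nearest 100 K.

8600 K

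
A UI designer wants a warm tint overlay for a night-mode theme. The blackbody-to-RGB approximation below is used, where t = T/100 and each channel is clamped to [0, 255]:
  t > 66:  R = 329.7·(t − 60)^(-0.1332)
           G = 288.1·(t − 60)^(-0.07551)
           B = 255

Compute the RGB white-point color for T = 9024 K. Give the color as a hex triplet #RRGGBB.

#D1DFFF

t = 9024/100 = 90.24; the t > 66 branch applies.
R = 329.7·(90.24 − 60)^(-0.1332) = 329.7·30.24^(-0.1332) = 329.7·0.63502 = 209.366.
G = 288.1·(90.24 − 60)^(-0.07551) = 288.1·30.24^(-0.07551) = 288.1·0.77304 = 222.712.
B = 255 by definition for t > 66.
Rounded: (209, 223, 255).
In hex: #D1DFFF.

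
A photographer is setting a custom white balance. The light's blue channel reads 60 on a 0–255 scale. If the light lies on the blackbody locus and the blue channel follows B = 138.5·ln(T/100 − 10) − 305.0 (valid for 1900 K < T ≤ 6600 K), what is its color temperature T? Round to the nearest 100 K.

ln(t − 10) = (60 + 305.0) / 138.5 = 2.6354.
t − 10 = e^2.6354 = 13.949, so t = 23.949.
T = 100·t = 2395 K → 2400 K to the nearest 100 K.

2400 K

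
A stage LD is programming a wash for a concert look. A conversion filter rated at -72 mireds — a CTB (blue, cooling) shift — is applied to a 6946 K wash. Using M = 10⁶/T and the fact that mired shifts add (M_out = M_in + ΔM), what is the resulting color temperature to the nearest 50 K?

M_in = 10⁶/6946 = 143.97 mireds.
M_out = 143.97 + (-72) = 71.97 mireds.
T_out = 10⁶/71.97 = 13895.1 K → 13900 K.

13900 K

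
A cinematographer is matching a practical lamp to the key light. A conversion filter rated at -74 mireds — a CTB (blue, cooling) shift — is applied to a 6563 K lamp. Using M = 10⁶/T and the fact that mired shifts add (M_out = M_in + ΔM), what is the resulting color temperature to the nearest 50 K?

12750 K

M_in = 10⁶/6563 = 152.37 mireds.
M_out = 152.37 + (-74) = 78.37 mireds.
T_out = 10⁶/78.37 = 12760.1 K → 12750 K.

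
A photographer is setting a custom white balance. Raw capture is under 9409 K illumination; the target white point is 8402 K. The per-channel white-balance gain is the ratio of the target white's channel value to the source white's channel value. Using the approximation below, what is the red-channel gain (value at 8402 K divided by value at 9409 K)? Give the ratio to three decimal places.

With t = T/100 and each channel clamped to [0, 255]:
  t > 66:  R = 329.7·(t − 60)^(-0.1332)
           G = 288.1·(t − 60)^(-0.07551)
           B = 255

At 9409 K (t = 94.09):
  R = 329.7·(94.09 − 60)^(-0.1332) = 329.7·34.09^(-0.1332) = 329.7·0.62496 = 206.050.
At 8402 K (t = 84.02):
  R = 329.7·(84.02 − 60)^(-0.1332) = 329.7·24.02^(-0.1332) = 329.7·0.65480 = 215.887.
Gain = 215.887 / 206.050 = 1.0477 → 1.048.

1.048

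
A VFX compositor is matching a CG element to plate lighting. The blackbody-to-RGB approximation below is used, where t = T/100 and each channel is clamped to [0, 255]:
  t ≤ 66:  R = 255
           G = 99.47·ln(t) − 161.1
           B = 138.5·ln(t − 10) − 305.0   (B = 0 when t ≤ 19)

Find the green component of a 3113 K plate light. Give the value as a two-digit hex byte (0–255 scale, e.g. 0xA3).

t = 3113/100 = 31.13; the t ≤ 66 branch applies.
G = 99.47·ln 31.13 − 161.1 = 99.47·3.4382 − 161.1 = 180.895.
Rounded: 181; in hex, 0xB5.

0xB5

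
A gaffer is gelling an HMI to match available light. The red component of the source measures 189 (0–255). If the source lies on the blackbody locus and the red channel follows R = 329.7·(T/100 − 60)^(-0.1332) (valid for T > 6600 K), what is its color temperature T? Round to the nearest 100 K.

(t − 60)^(-0.1332) = 189/329.7 = 0.57325.
t − 60 = 0.57325^(1/-0.1332) = 0.57325^(-7.508) = 65.199, so t = 125.199.
T = 100·t = 12520 K → 12500 K to the nearest 100 K.

12500 K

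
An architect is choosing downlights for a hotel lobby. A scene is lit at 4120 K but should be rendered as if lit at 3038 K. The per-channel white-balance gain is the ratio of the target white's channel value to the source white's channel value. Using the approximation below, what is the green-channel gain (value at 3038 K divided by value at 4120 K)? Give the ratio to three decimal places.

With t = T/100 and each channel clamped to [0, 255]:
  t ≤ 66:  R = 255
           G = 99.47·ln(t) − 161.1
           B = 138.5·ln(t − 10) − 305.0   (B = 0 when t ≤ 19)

0.855

At 4120 K (t = 41.2):
  G = 99.47·ln 41.2 − 161.1 = 99.47·3.7184 − 161.1 = 208.773.
At 3038 K (t = 30.38):
  G = 99.47·ln 30.38 − 161.1 = 99.47·3.4138 − 161.1 = 178.469.
Gain = 178.469 / 208.773 = 0.8548 → 0.855.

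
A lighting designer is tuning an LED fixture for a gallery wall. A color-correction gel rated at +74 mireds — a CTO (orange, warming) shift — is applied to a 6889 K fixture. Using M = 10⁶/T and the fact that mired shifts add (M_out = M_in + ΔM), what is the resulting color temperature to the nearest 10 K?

4560 K

M_in = 10⁶/6889 = 145.16 mireds.
M_out = 145.16 + (+74) = 219.16 mireds.
T_out = 10⁶/219.16 = 4562.9 K → 4560 K.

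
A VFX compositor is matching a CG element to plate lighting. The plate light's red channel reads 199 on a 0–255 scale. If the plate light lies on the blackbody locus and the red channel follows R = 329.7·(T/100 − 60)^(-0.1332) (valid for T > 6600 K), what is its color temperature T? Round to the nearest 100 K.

10400 K

(t − 60)^(-0.1332) = 199/329.7 = 0.60358.
t − 60 = 0.60358^(1/-0.1332) = 0.60358^(-7.508) = 44.273, so t = 104.273.
T = 100·t = 10427 K → 10400 K to the nearest 100 K.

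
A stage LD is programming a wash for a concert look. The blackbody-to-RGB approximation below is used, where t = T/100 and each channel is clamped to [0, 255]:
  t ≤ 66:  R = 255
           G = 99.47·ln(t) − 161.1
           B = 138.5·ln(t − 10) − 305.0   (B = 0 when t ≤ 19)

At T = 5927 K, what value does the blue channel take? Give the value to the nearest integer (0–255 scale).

t = 5927/100 = 59.27; the t ≤ 66 branch applies.
B = 138.5·ln(59.27 − 10) − 305.0 = 138.5·ln 49.27 − 305.0 = 138.5·3.8973 − 305.0 = 234.778.
Rounded: 235.

235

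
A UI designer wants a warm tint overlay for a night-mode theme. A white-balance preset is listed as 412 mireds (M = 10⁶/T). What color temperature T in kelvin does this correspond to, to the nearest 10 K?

T = 10⁶ / 412 = 2427.18 K → 2430 K.

2430 K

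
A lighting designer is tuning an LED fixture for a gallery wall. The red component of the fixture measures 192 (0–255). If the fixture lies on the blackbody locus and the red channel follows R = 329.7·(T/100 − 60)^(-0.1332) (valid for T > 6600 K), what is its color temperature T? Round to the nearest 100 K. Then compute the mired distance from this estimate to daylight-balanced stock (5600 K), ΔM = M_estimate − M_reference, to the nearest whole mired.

(t − 60)^(-0.1332) = 192/329.7 = 0.58235.
t − 60 = 0.58235^(1/-0.1332) = 0.58235^(-7.508) = 57.929, so t = 117.929.
T = 100·t = 11793 K → 11800 K to the nearest 100 K.
M_estimate = 10⁶/11800 = 84.75; M_reference = 10⁶/5600 = 178.57.
ΔM = 84.75 − 178.57 = -93.83 → -94 mireds.

-94 mireds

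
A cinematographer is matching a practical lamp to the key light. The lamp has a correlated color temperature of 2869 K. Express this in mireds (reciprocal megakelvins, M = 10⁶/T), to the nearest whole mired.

349 mireds

M = 10⁶ / 2869 = 348.554 → 349 mireds.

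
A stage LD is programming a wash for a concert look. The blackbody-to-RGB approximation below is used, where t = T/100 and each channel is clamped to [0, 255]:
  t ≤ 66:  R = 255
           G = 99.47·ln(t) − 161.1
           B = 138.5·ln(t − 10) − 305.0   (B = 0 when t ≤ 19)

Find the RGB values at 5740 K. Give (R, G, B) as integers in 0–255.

(255, 242, 229)

t = 5740/100 = 57.4; the t ≤ 66 branch applies.
R = 255 by definition for t ≤ 66.
G = 99.47·ln 57.4 − 161.1 = 99.47·4.0500 − 161.1 = 241.758.
B = 138.5·ln(57.4 − 10) − 305.0 = 138.5·ln 47.4 − 305.0 = 138.5·3.8586 − 305.0 = 229.419.
Rounded: (255, 242, 229).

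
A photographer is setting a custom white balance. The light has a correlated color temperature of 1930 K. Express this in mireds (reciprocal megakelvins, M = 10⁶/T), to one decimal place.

518.1 mireds

M = 10⁶ / 1930 = 518.135 → 518.1 mireds.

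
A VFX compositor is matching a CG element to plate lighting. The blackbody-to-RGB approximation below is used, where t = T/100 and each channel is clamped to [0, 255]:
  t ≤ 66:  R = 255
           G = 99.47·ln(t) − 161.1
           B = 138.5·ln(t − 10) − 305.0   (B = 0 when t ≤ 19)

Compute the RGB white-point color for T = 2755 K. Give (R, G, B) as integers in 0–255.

(255, 169, 92)

t = 2755/100 = 27.55; the t ≤ 66 branch applies.
R = 255 by definition for t ≤ 66.
G = 99.47·ln 27.55 − 161.1 = 99.47·3.3160 − 161.1 = 168.743.
B = 138.5·ln(27.55 − 10) − 305.0 = 138.5·ln 17.55 − 305.0 = 138.5·2.8651 − 305.0 = 91.810.
Rounded: (255, 169, 92).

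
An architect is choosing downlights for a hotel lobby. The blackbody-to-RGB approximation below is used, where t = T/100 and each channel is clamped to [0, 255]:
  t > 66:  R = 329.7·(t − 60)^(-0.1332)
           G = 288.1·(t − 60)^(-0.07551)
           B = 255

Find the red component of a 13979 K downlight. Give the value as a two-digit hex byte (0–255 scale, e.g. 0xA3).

t = 13979/100 = 139.79; the t > 66 branch applies.
R = 329.7·(139.79 − 60)^(-0.1332) = 329.7·79.79^(-0.1332) = 329.7·0.55803 = 183.984.
Rounded: 184; in hex, 0xB8.

0xB8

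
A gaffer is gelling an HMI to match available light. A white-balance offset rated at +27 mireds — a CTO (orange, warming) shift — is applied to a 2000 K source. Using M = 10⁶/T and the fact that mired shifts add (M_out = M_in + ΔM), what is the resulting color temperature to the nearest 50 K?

1900 K

M_in = 10⁶/2000 = 500.00 mireds.
M_out = 500.00 + (+27) = 527.00 mireds.
T_out = 10⁶/527.00 = 1897.5 K → 1900 K.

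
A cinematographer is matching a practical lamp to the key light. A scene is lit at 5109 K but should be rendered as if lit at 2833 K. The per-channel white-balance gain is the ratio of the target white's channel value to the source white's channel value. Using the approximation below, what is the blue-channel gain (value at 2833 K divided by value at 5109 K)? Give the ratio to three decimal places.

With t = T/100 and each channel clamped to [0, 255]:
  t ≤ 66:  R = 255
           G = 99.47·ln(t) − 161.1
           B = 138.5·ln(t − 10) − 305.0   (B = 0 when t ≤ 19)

0.467

At 5109 K (t = 51.09):
  B = 138.5·ln(51.09 − 10) − 305.0 = 138.5·ln 41.09 − 305.0 = 138.5·3.7158 − 305.0 = 209.633.
At 2833 K (t = 28.33):
  B = 138.5·ln(28.33 − 10) − 305.0 = 138.5·ln 18.33 − 305.0 = 138.5·2.9085 − 305.0 = 97.833.
Gain = 97.833 / 209.633 = 0.4667 → 0.467.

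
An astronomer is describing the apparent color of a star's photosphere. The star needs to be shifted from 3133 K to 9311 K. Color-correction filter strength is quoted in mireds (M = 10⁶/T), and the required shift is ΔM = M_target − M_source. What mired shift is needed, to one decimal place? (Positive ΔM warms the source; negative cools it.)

M_source = 10⁶/3133 = 319.183; M_target = 10⁶/9311 = 107.400.
ΔM = 107.400 − 319.183 = -211.783 → -211.8 mireds, a cooling shift.

-211.8 mireds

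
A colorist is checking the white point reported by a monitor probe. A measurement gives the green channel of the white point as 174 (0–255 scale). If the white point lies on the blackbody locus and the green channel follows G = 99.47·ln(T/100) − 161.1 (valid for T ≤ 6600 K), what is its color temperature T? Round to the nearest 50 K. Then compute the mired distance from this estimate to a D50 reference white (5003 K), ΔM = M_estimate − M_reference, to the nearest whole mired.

ln t = (174 + 161.1) / 99.47 = 3.3689.
t = e^3.3689 = 29.045.
T = 100·t = 2905 K → 2900 K to the nearest 50 K.
M_estimate = 10⁶/2900 = 344.83; M_reference = 10⁶/5003 = 199.88.
ΔM = 344.83 − 199.88 = 144.95 → +145 mireds.

+145 mireds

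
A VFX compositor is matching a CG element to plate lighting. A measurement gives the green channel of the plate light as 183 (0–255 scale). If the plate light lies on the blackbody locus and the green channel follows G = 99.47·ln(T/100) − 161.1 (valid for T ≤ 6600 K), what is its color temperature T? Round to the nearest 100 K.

3200 K

ln t = (183 + 161.1) / 99.47 = 3.4593.
t = e^3.4593 = 31.796.
T = 100·t = 3180 K → 3200 K to the nearest 100 K.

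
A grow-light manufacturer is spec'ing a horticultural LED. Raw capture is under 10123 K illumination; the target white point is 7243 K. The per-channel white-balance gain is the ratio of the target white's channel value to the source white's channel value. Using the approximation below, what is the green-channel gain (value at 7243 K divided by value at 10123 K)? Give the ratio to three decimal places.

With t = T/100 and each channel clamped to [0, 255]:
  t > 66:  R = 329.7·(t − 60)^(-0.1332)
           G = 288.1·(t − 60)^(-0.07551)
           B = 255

1.095

At 10123 K (t = 101.23):
  G = 288.1·(101.23 − 60)^(-0.07551) = 288.1·41.23^(-0.07551) = 288.1·0.75515 = 217.560.
At 7243 K (t = 72.43):
  G = 288.1·(72.43 − 60)^(-0.07551) = 288.1·12.43^(-0.07551) = 288.1·0.82672 = 238.177.
Gain = 238.177 / 217.560 = 1.0948 → 1.095.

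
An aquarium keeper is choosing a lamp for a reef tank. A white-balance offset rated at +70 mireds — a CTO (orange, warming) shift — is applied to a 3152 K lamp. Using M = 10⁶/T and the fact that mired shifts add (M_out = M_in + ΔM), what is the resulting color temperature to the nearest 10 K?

2580 K

M_in = 10⁶/3152 = 317.26 mireds.
M_out = 317.26 + (+70) = 387.26 mireds.
T_out = 10⁶/387.26 = 2582.3 K → 2580 K.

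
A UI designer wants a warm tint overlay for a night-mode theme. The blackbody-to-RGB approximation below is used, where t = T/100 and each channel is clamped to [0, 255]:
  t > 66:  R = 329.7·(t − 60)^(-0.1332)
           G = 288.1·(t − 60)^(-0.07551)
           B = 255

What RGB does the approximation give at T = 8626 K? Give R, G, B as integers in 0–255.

R=213, G=225, B=255

t = 8626/100 = 86.26; the t > 66 branch applies.
R = 329.7·(86.26 − 60)^(-0.1332) = 329.7·26.26^(-0.1332) = 329.7·0.64707 = 213.338.
G = 288.1·(86.26 − 60)^(-0.07551) = 288.1·26.26^(-0.07551) = 288.1·0.78132 = 225.098.
B = 255 by definition for t > 66.
Rounded: (213, 225, 255).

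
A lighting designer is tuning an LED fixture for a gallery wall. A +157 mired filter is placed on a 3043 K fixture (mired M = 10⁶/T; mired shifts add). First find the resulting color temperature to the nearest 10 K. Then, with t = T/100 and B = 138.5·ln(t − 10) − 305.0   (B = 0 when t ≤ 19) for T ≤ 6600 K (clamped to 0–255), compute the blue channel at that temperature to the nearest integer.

22

M_in = 10⁶/3043 = 328.62; M_out = 328.62 + (+157) = 485.62.
T_out = 10⁶/485.62 = 2059.2 K → 2060 K; t = 20.6.
B = 138.5·ln(20.6 − 10) − 305.0 = 138.5·ln 10.6 − 305.0 = 138.5·2.3609 − 305.0 = 21.978.
Rounded: 22.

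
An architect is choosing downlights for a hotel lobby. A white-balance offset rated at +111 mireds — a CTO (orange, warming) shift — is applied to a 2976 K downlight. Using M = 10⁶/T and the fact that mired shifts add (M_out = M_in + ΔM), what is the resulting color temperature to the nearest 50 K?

2250 K

M_in = 10⁶/2976 = 336.02 mireds.
M_out = 336.02 + (+111) = 447.02 mireds.
T_out = 10⁶/447.02 = 2237.0 K → 2250 K.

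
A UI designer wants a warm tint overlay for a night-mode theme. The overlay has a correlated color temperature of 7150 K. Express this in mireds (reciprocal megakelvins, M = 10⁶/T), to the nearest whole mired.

140 mireds

M = 10⁶ / 7150 = 139.860 → 140 mireds.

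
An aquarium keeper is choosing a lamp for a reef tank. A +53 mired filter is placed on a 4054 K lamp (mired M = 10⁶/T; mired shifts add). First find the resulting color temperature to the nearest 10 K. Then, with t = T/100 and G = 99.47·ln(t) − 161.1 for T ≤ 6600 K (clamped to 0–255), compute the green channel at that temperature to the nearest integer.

M_in = 10⁶/4054 = 246.67; M_out = 246.67 + (+53) = 299.67.
T_out = 10⁶/299.67 = 3337.0 K → 3340 K; t = 33.4.
G = 99.47·ln 33.4 − 161.1 = 99.47·3.5086 − 161.1 = 187.896.
Rounded: 188.

188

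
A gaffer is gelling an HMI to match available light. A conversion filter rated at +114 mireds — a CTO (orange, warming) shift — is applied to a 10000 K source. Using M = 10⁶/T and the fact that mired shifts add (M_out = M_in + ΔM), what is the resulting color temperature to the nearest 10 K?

M_in = 10⁶/10000 = 100.00 mireds.
M_out = 100.00 + (+114) = 214.00 mireds.
T_out = 10⁶/214.00 = 4672.9 K → 4670 K.

4670 K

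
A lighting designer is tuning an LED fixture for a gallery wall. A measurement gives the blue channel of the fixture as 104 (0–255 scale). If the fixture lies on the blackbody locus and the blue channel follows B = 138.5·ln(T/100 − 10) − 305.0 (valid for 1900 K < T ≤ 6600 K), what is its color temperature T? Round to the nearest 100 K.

2900 K

ln(t − 10) = (104 + 305.0) / 138.5 = 2.9531.
t − 10 = e^2.9531 = 19.165, so t = 29.165.
T = 100·t = 2916 K → 2900 K to the nearest 100 K.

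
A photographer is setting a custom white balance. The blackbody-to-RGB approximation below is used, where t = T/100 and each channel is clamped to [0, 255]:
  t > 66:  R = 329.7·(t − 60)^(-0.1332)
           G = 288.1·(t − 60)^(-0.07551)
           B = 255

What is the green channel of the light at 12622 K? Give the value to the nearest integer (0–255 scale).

210

t = 12622/100 = 126.22; the t > 66 branch applies.
G = 288.1·(126.22 − 60)^(-0.07551) = 288.1·66.22^(-0.07551) = 288.1·0.72861 = 209.913.
Rounded: 210.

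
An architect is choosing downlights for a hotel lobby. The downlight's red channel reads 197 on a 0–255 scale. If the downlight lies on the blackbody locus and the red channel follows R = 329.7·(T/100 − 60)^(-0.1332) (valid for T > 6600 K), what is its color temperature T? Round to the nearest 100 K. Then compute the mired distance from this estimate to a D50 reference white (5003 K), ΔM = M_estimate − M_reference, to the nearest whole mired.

(t − 60)^(-0.1332) = 197/329.7 = 0.59751.
t − 60 = 0.59751^(1/-0.1332) = 0.59751^(-7.508) = 47.761, so t = 107.761.
T = 100·t = 10776 K → 10800 K to the nearest 100 K.
M_estimate = 10⁶/10800 = 92.59; M_reference = 10⁶/5003 = 199.88.
ΔM = 92.59 − 199.88 = -107.29 → -107 mireds.

-107 mireds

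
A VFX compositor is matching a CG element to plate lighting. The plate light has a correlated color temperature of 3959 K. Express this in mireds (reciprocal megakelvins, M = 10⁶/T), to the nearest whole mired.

M = 10⁶ / 3959 = 252.589 → 253 mireds.

253 mireds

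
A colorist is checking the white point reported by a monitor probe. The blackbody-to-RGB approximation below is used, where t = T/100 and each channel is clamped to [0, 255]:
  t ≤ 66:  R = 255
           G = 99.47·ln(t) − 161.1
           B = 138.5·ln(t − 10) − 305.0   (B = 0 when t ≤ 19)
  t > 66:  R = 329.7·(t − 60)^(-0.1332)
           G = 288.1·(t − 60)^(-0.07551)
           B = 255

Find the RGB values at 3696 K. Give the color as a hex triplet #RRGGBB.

t = 3696/100 = 36.96; the t ≤ 66 branch applies.
R = 255 by definition for t ≤ 66.
G = 99.47·ln 36.96 − 161.1 = 99.47·3.6098 − 161.1 = 197.970.
B = 138.5·ln(36.96 − 10) − 305.0 = 138.5·ln 26.96 − 305.0 = 138.5·3.2944 − 305.0 = 151.268.
Rounded: (255, 198, 151).
In hex: #FFC697.

#FFC697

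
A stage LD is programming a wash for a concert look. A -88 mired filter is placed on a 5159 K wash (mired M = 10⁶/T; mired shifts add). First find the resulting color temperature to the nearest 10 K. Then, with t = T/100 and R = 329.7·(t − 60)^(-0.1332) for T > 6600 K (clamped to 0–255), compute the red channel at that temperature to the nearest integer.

206

M_in = 10⁶/5159 = 193.84; M_out = 193.84 + (-88) = 105.84.
T_out = 10⁶/105.84 = 9448.6 K → 9450 K; t = 94.5.
R = 329.7·(94.5 − 60)^(-0.1332) = 329.7·34.5^(-0.1332) = 329.7·0.62397 = 205.722.
Rounded: 206.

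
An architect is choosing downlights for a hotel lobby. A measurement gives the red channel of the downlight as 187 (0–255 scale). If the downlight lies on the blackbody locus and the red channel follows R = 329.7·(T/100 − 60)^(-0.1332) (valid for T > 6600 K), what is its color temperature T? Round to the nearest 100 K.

(t − 60)^(-0.1332) = 187/329.7 = 0.56718.
t − 60 = 0.56718^(1/-0.1332) = 0.56718^(-7.508) = 70.620, so t = 130.620.
T = 100·t = 13062 K → 13100 K to the nearest 100 K.

13100 K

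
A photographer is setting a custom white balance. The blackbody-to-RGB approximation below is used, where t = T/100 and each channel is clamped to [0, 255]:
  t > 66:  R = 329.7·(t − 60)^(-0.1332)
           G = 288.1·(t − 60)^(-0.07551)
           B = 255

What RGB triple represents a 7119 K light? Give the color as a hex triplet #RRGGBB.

t = 7119/100 = 71.19; the t > 66 branch applies.
R = 329.7·(71.19 − 60)^(-0.1332) = 329.7·11.19^(-0.1332) = 329.7·0.72493 = 239.009.
G = 288.1·(71.19 − 60)^(-0.07551) = 288.1·11.19^(-0.07551) = 288.1·0.83330 = 240.075.
B = 255 by definition for t > 66.
Rounded: (239, 240, 255).
In hex: #EFF0FF.

#EFF0FF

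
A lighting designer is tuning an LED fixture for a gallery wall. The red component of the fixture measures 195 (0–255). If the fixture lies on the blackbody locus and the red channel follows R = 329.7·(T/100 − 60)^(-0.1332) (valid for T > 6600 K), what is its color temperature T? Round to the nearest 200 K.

(t − 60)^(-0.1332) = 195/329.7 = 0.59145.
t − 60 = 0.59145^(1/-0.1332) = 0.59145^(-7.508) = 51.564, so t = 111.564.
T = 100·t = 11156 K → 11200 K to the nearest 200 K.

11200 K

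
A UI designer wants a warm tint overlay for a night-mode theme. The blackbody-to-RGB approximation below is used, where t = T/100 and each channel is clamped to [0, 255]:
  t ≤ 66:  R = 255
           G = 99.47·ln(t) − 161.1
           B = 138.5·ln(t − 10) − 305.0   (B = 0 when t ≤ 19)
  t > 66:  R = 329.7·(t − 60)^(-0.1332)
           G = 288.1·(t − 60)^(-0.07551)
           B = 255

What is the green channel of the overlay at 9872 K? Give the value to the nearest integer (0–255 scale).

t = 9872/100 = 98.72; the t > 66 branch applies.
G = 288.1·(98.72 − 60)^(-0.07551) = 288.1·38.72^(-0.07551) = 288.1·0.75874 = 218.594.
Rounded: 219.

219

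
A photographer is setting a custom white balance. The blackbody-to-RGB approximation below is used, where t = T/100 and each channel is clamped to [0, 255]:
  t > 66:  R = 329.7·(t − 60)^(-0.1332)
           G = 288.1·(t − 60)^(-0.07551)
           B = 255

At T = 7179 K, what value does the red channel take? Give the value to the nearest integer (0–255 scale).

237

t = 7179/100 = 71.79; the t > 66 branch applies.
R = 329.7·(71.79 − 60)^(-0.1332) = 329.7·11.79^(-0.1332) = 329.7·0.71990 = 237.352.
Rounded: 237.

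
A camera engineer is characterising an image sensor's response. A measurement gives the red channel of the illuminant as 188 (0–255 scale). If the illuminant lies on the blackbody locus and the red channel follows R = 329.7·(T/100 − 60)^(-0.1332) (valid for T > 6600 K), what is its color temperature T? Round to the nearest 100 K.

(t − 60)^(-0.1332) = 188/329.7 = 0.57022.
t − 60 = 0.57022^(1/-0.1332) = 0.57022^(-7.508) = 67.848, so t = 127.848.
T = 100·t = 12785 K → 12800 K to the nearest 100 K.

12800 K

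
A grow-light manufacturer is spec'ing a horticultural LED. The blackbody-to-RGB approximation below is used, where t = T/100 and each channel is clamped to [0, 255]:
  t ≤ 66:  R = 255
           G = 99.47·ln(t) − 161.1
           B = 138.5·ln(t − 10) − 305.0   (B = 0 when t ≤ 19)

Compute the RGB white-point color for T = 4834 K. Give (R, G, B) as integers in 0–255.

(255, 225, 200)

t = 4834/100 = 48.34; the t ≤ 66 branch applies.
R = 255 by definition for t ≤ 66.
G = 99.47·ln 48.34 − 161.1 = 99.47·3.8783 − 161.1 = 224.670.
B = 138.5·ln(48.34 − 10) − 305.0 = 138.5·ln 38.34 − 305.0 = 138.5·3.6465 − 305.0 = 200.039.
Rounded: (255, 225, 200).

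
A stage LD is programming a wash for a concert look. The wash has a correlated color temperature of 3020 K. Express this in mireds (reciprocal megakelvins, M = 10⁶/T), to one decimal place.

331.1 mireds

M = 10⁶ / 3020 = 331.126 → 331.1 mireds.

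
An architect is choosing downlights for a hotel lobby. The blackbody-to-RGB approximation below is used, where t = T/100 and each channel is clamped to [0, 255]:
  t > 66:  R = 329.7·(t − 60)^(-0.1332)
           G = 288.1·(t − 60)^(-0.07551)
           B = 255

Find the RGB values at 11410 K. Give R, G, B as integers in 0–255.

R=194, G=213, B=255

t = 11410/100 = 114.1; the t > 66 branch applies.
R = 329.7·(114.1 − 60)^(-0.1332) = 329.7·54.1^(-0.1332) = 329.7·0.58768 = 193.757.
G = 288.1·(114.1 − 60)^(-0.07551) = 288.1·54.1^(-0.07551) = 288.1·0.73982 = 213.142.
B = 255 by definition for t > 66.
Rounded: (194, 213, 255).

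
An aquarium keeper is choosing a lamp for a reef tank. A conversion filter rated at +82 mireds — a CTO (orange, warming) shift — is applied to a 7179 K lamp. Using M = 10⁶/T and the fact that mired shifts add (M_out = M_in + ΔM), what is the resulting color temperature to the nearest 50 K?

M_in = 10⁶/7179 = 139.30 mireds.
M_out = 139.30 + (+82) = 221.30 mireds.
T_out = 10⁶/221.30 = 4518.9 K → 4500 K.

4500 K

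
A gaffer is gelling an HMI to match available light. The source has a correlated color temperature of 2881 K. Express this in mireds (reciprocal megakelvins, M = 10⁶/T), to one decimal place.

347.1 mireds

M = 10⁶ / 2881 = 347.102 → 347.1 mireds.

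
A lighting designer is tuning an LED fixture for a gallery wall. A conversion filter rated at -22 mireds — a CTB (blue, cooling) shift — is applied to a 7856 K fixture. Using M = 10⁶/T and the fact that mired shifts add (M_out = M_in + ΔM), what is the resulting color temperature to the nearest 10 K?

M_in = 10⁶/7856 = 127.29 mireds.
M_out = 127.29 + (-22) = 105.29 mireds.
T_out = 10⁶/105.29 = 9497.5 K → 9500 K.

9500 K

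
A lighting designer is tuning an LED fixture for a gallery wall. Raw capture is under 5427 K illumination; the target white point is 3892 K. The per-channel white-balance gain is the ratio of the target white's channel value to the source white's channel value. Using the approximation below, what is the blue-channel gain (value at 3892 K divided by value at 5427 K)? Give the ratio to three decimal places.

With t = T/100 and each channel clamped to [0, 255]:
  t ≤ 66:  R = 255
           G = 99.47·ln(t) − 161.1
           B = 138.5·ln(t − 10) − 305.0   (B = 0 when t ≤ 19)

At 5427 K (t = 54.27):
  B = 138.5·ln(54.27 − 10) − 305.0 = 138.5·ln 44.27 − 305.0 = 138.5·3.7903 − 305.0 = 219.958.
At 3892 K (t = 38.92):
  B = 138.5·ln(38.92 − 10) − 305.0 = 138.5·ln 28.92 − 305.0 = 138.5·3.3645 − 305.0 = 160.988.
Gain = 160.988 / 219.958 = 0.7319 → 0.732.

0.732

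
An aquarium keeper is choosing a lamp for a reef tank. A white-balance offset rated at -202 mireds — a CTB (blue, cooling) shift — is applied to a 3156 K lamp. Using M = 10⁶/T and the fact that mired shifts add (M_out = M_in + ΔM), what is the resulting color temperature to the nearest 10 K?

8710 K

M_in = 10⁶/3156 = 316.86 mireds.
M_out = 316.86 + (-202) = 114.86 mireds.
T_out = 10⁶/114.86 = 8706.5 K → 8710 K.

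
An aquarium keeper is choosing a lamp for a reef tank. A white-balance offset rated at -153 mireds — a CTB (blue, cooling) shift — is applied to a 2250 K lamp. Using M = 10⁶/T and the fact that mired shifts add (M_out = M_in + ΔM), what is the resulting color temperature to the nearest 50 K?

3450 K

M_in = 10⁶/2250 = 444.44 mireds.
M_out = 444.44 + (-153) = 291.44 mireds.
T_out = 10⁶/291.44 = 3431.2 K → 3450 K.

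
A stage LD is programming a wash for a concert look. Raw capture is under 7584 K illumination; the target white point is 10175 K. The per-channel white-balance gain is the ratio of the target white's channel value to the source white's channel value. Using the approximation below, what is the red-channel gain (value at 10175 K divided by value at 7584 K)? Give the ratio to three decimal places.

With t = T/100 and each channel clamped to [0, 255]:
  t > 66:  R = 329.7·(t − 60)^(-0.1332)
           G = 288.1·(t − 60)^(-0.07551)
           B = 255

At 7584 K (t = 75.84):
  R = 329.7·(75.84 − 60)^(-0.1332) = 329.7·15.84^(-0.1332) = 329.7·0.69214 = 228.198.
At 10175 K (t = 101.75):
  R = 329.7·(101.75 − 60)^(-0.1332) = 329.7·41.75^(-0.1332) = 329.7·0.60832 = 200.561.
Gain = 200.561 / 228.198 = 0.8789 → 0.879.

0.879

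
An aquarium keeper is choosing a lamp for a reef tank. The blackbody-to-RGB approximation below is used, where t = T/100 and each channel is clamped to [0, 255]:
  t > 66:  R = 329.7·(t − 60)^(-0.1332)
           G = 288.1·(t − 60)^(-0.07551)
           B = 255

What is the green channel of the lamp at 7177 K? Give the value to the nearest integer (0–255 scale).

t = 7177/100 = 71.77; the t > 66 branch applies.
G = 288.1·(71.77 − 60)^(-0.07551) = 288.1·11.77^(-0.07551) = 288.1·0.83013 = 239.160.
Rounded: 239.

239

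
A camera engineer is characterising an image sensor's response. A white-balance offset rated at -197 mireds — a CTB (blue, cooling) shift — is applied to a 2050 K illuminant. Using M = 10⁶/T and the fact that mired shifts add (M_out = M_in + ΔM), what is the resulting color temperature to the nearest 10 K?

M_in = 10⁶/2050 = 487.80 mireds.
M_out = 487.80 + (-197) = 290.80 mireds.
T_out = 10⁶/290.80 = 3438.7 K → 3440 K.

3440 K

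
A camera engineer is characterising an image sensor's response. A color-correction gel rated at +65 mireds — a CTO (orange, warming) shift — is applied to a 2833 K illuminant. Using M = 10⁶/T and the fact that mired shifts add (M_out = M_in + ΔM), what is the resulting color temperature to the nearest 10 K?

2390 K

M_in = 10⁶/2833 = 352.98 mireds.
M_out = 352.98 + (+65) = 417.98 mireds.
T_out = 10⁶/417.98 = 2392.4 K → 2390 K.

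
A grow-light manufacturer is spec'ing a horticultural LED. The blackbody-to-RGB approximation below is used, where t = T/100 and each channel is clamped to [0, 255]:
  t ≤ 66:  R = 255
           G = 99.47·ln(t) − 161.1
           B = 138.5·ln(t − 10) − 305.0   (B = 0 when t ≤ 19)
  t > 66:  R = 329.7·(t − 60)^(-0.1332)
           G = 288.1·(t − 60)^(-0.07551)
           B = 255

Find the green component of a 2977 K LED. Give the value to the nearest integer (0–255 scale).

t = 2977/100 = 29.77; the t ≤ 66 branch applies.
G = 99.47·ln 29.77 − 161.1 = 99.47·3.3935 − 161.1 = 176.452.
Rounded: 176.

176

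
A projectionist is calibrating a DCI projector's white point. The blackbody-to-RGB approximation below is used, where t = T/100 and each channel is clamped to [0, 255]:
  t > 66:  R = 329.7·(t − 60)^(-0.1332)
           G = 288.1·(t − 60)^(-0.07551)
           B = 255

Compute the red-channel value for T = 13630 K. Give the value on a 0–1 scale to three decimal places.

0.726

t = 13630/100 = 136.3; the t > 66 branch applies.
R = 329.7·(136.3 − 60)^(-0.1332) = 329.7·76.3^(-0.1332) = 329.7·0.56137 = 185.083.
On a 0–1 scale: 185.083/255 = 0.7258 → 0.726.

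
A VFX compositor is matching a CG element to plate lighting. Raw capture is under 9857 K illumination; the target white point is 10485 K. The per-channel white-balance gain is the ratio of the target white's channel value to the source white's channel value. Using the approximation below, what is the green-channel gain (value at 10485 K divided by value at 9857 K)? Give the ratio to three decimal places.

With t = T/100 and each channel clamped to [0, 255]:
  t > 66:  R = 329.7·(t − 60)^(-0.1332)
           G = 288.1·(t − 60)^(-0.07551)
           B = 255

At 9857 K (t = 98.57):
  G = 288.1·(98.57 − 60)^(-0.07551) = 288.1·38.57^(-0.07551) = 288.1·0.75897 = 218.658.
At 10485 K (t = 104.85):
  G = 288.1·(104.85 − 60)^(-0.07551) = 288.1·44.85^(-0.07551) = 288.1·0.75037 = 216.182.
Gain = 216.182 / 218.658 = 0.9887 → 0.989.

0.989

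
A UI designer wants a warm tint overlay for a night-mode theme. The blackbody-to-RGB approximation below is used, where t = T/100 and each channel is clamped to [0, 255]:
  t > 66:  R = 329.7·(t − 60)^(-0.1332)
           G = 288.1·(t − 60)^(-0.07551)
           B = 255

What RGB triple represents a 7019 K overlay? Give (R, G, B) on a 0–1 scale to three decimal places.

(0.949, 0.948, 1.000)

t = 7019/100 = 70.19; the t > 66 branch applies.
R = 329.7·(70.19 − 60)^(-0.1332) = 329.7·10.19^(-0.1332) = 329.7·0.73403 = 242.008.
G = 288.1·(70.19 − 60)^(-0.07551) = 288.1·10.19^(-0.07551) = 288.1·0.83921 = 241.778.
B = 255 by definition for t > 66.
Dividing each by 255: (0.9491, 0.9481, 1.0000) → (0.949, 0.948, 1.000).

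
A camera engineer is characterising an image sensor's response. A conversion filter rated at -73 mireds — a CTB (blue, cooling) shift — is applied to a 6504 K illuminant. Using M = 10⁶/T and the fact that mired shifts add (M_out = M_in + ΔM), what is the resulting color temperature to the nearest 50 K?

12400 K

M_in = 10⁶/6504 = 153.75 mireds.
M_out = 153.75 + (-73) = 80.75 mireds.
T_out = 10⁶/80.75 = 12383.7 K → 12400 K.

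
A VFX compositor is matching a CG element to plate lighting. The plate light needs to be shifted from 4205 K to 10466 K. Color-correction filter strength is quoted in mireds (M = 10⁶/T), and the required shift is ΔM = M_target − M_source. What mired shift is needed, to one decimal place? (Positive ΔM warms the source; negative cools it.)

-142.3 mireds

M_source = 10⁶/4205 = 237.812; M_target = 10⁶/10466 = 95.547.
ΔM = 95.547 − 237.812 = -142.265 → -142.3 mireds, a cooling shift.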